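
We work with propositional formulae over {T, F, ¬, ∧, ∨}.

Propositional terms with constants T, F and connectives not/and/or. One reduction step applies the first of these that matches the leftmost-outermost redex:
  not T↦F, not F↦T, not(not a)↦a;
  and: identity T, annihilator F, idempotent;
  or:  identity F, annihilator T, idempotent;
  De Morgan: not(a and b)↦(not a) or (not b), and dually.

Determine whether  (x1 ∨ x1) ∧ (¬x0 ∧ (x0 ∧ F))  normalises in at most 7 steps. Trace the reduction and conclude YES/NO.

  start: (x1 ∨ x1) ∧ (¬x0 ∧ (x0 ∧ F))
  step 1: x1 ∧ (¬x0 ∧ (x0 ∧ F))
  step 2: x1 ∧ (¬x0 ∧ F)
  step 3: x1 ∧ F
  step 4: F

Answer: YES — reaches normal form F in 4 ≤ 7 steps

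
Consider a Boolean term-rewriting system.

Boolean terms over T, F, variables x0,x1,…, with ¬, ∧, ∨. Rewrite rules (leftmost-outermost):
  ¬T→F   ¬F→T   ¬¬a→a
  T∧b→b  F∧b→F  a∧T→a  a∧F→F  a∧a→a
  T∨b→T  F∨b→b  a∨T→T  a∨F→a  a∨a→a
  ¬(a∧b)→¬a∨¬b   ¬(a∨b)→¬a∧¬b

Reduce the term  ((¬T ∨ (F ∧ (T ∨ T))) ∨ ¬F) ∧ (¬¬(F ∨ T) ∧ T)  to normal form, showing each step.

Answer: normal form = T  (in 9 steps)

Reduction:
  start: ((¬T ∨ (F ∧ (T ∨ T))) ∨ ¬F) ∧ (¬¬(F ∨ T) ∧ T)
  →1  ((F ∨ (F ∧ (T ∨ T))) ∨ ¬F) ∧ (¬¬(F ∨ T) ∧ T)
  →2  ((F ∧ (T ∨ T)) ∨ ¬F) ∧ (¬¬(F ∨ T) ∧ T)
  →3  (F ∨ ¬F) ∧ (¬¬(F ∨ T) ∧ T)
  →4  ¬F ∧ (¬¬(F ∨ T) ∧ T)
  →5  T ∧ (¬¬(F ∨ T) ∧ T)
  →6  ¬¬(F ∨ T) ∧ T
  →7  ¬¬(F ∨ T)
  →8  F ∨ T
  →9  T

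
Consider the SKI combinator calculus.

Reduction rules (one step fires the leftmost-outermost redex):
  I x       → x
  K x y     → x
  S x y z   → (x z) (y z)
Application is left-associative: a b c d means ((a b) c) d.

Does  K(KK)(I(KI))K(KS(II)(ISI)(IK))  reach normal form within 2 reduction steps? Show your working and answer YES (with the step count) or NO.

  start: K(KK)(I(KI))K(KS(II)(ISI)(IK))
  →1  KKK(KS(II)(ISI)(IK))
  →2  K(KS(II)(ISI)(IK))

Answer: NO — after 2 steps the term is K(KS(II)(ISI)(IK)), not yet normal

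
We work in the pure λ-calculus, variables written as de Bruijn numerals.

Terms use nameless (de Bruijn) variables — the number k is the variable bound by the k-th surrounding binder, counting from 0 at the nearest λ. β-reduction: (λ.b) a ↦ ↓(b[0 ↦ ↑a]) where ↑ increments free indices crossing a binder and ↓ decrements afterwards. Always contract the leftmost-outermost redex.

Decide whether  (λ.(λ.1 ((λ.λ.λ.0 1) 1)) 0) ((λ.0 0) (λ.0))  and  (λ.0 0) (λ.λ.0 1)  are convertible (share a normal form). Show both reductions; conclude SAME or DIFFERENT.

Term A:
  start: (λ.(λ.1 ((λ.λ.λ.0 1) 1)) 0) ((λ.0 0) (λ.0))
  →1  (λ.(λ.0 0) (λ.0) ((λ.λ.λ.0 1) ((λ.0 0) (λ.0)))) ((λ.0 0) (λ.0))
  →2  (λ.0 0) (λ.0) ((λ.λ.λ.0 1) ((λ.0 0) (λ.0)))
  →3  (λ.0) (λ.0) ((λ.λ.λ.0 1) ((λ.0 0) (λ.0)))
  →4  (λ.0) ((λ.λ.λ.0 1) ((λ.0 0) (λ.0)))
  →5  (λ.λ.λ.0 1) ((λ.0 0) (λ.0))
  →6  λ.λ.0 1

Term B:
  start: (λ.0 0) (λ.λ.0 1)
  →1  (λ.λ.0 1) (λ.λ.0 1)
  →2  λ.0 (λ.λ.0 1)

Answer: DIFFERENT — A ⇓ λ.λ.0 1, B ⇓ λ.0 (λ.λ.0 1)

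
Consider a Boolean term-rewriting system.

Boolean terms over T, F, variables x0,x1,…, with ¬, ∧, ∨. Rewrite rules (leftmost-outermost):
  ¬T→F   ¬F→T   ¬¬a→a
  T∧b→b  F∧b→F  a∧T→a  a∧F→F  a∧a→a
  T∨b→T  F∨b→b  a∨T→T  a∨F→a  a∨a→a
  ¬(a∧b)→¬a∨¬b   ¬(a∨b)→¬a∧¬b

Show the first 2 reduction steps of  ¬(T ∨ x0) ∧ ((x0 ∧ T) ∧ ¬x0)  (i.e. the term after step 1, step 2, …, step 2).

Answer: after 2 steps: (F ∧ ¬x0) ∧ ((x0 ∧ T) ∧ ¬x0)

Reduction:
  start: ¬(T ∨ x0) ∧ ((x0 ∧ T) ∧ ¬x0)
  →1  (¬T ∧ ¬x0) ∧ ((x0 ∧ T) ∧ ¬x0)
  →2  (F ∧ ¬x0) ∧ ((x0 ∧ T) ∧ ¬x0)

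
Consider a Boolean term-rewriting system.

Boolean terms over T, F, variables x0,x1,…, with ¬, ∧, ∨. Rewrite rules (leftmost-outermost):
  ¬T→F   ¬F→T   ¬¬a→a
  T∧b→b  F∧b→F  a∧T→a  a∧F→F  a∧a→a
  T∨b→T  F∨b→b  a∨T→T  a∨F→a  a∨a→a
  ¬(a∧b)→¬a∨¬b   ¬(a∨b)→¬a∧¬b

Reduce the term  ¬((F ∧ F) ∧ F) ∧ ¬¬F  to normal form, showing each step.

  start: ¬((F ∧ F) ∧ F) ∧ ¬¬F
  step 1: (¬(F ∧ F) ∨ ¬F) ∧ ¬¬F
  step 2: ((¬F ∨ ¬F) ∨ ¬F) ∧ ¬¬F
  step 3: (¬F ∨ ¬F) ∧ ¬¬F
  step 4: ¬F ∧ ¬¬F
  step 5: T ∧ ¬¬F
  step 6: ¬¬F
  step 7: F

Answer: normal form = F  (in 7 steps)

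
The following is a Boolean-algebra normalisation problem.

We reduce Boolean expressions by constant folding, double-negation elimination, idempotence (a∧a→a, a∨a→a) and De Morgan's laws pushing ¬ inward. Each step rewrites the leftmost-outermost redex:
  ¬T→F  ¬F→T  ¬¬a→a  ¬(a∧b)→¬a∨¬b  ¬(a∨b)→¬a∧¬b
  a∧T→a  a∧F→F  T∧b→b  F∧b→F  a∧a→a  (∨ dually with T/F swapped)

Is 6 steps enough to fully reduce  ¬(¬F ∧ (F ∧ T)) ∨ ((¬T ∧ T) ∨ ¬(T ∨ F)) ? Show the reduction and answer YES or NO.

  start: ¬(¬F ∧ (F ∧ T)) ∨ ((¬T ∧ T) ∨ ¬(T ∨ F))
  step 1: (¬¬F ∨ ¬(F ∧ T)) ∨ ((¬T ∧ T) ∨ ¬(T ∨ F))
  step 2: (F ∨ ¬(F ∧ T)) ∨ ((¬T ∧ T) ∨ ¬(T ∨ F))
  step 3: ¬(F ∧ T) ∨ ((¬T ∧ T) ∨ ¬(T ∨ F))
  step 4: (¬F ∨ ¬T) ∨ ((¬T ∧ T) ∨ ¬(T ∨ F))
  step 5: (T ∨ ¬T) ∨ ((¬T ∧ T) ∨ ¬(T ∨ F))
  step 6: T ∨ ((¬T ∧ T) ∨ ¬(T ∨ F))

Answer: NO — after 6 steps the term is T ∨ ((¬T ∧ T) ∨ ¬(T ∨ F)), not yet normal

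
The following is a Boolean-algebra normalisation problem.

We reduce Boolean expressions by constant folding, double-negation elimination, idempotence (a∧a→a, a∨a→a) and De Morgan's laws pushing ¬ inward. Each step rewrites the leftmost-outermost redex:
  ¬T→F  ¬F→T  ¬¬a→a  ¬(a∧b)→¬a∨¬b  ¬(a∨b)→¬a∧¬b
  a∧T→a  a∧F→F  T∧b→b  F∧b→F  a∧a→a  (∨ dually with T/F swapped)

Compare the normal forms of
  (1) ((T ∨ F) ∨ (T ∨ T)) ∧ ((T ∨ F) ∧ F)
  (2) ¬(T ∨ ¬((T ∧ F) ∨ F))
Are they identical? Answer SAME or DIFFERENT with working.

Answer: SAME — A ⇓ F, B ⇓ F

Working:
Term A:
  start: ((T ∨ F) ∨ (T ∨ T)) ∧ ((T ∨ F) ∧ F)
  [1] (T ∨ (T ∨ T)) ∧ ((T ∨ F) ∧ F)
  [2] T ∧ ((T ∨ F) ∧ F)
  [3] (T ∨ F) ∧ F
  [4] F

Term B:
  start: ¬(T ∨ ¬((T ∧ F) ∨ F))
  [1] ¬T ∧ ¬¬((T ∧ F) ∨ F)
  [2] F ∧ ¬¬((T ∧ F) ∨ F)
  [3] F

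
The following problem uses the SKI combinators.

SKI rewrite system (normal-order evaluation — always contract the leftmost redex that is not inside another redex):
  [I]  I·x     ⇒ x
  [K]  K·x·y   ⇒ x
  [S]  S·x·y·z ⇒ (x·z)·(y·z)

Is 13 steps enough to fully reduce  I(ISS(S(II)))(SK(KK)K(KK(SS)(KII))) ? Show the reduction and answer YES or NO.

  start: I(ISS(S(II)))(SK(KK)K(KK(SS)(KII)))
  step 1: ISS(S(II))(SK(KK)K(KK(SS)(KII)))
  step 2: SS(S(II))(SK(KK)K(KK(SS)(KII)))
  step 3: S(SK(KK)K(KK(SS)(KII)))(S(II)(SK(KK)K(KK(SS)(KII))))
  step 4: S(KK(KKK)(KK(SS)(KII)))(S(II)(SK(KK)K(KK(SS)(KII))))
  step 5: S(K(KK(SS)(KII)))(S(II)(SK(KK)K(KK(SS)(KII))))
  step 6: S(K(K(KII)))(S(II)(SK(KK)K(KK(SS)(KII))))
  step 7: S(K(KI))(S(II)(SK(KK)K(KK(SS)(KII))))
  step 8: S(K(KI))(SI(SK(KK)K(KK(SS)(KII))))
  step 9: S(K(KI))(SI(KK(KKK)(KK(SS)(KII))))
  step 10: S(K(KI))(SI(K(KK(SS)(KII))))
  step 11: S(K(KI))(SI(K(K(KII))))
  step 12: S(K(KI))(SI(K(KI)))

Answer: YES — reaches normal form S(K(KI))(SI(K(KI))) in 12 ≤ 13 steps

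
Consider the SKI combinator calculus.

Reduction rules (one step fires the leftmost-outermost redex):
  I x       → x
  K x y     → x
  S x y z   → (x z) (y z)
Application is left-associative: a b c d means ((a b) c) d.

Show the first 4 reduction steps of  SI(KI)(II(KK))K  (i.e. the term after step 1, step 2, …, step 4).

Answer: after 4 steps: KK(KI(II(KK)))K

Derivation:
  start: SI(KI)(II(KK))K
  step 1: I(II(KK))(KI(II(KK)))K
  step 2: II(KK)(KI(II(KK)))K
  step 3: I(KK)(KI(II(KK)))K
  step 4: KK(KI(II(KK)))K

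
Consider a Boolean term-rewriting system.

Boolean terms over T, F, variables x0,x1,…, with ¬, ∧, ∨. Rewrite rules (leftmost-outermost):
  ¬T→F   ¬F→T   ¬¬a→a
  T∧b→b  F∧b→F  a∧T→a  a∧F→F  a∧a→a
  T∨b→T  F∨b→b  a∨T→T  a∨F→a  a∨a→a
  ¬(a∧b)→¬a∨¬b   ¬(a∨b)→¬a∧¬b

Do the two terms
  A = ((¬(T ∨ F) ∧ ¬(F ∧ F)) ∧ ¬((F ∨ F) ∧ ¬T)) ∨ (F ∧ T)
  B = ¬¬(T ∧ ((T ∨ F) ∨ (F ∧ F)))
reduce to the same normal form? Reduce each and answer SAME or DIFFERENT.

Term A:
  start: ((¬(T ∨ F) ∧ ¬(F ∧ F)) ∧ ¬((F ∨ F) ∧ ¬T)) ∨ (F ∧ T)
  step 1: (((¬T ∧ ¬F) ∧ ¬(F ∧ F)) ∧ ¬((F ∨ F) ∧ ¬T)) ∨ (F ∧ T)
  step 2: (((F ∧ ¬F) ∧ ¬(F ∧ F)) ∧ ¬((F ∨ F) ∧ ¬T)) ∨ (F ∧ T)
  step 3: ((F ∧ ¬(F ∧ F)) ∧ ¬((F ∨ F) ∧ ¬T)) ∨ (F ∧ T)
  step 4: (F ∧ ¬((F ∨ F) ∧ ¬T)) ∨ (F ∧ T)
  step 5: F ∨ (F ∧ T)
  step 6: F ∧ T
  step 7: F

Term B:
  start: ¬¬(T ∧ ((T ∨ F) ∨ (F ∧ F)))
  step 1: T ∧ ((T ∨ F) ∨ (F ∧ F))
  step 2: (T ∨ F) ∨ (F ∧ F)
  step 3: T ∨ (F ∧ F)
  step 4: T

Answer: DIFFERENT — A ⇓ F, B ⇓ T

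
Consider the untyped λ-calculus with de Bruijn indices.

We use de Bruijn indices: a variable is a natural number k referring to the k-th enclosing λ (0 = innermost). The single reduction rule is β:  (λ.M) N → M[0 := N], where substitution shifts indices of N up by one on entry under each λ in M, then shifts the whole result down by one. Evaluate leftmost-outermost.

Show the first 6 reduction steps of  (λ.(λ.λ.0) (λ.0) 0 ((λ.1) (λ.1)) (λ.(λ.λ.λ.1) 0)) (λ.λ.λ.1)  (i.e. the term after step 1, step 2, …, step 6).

  start: (λ.(λ.λ.0) (λ.0) 0 ((λ.1) (λ.1)) (λ.(λ.λ.λ.1) 0)) (λ.λ.λ.1)
  →1  (λ.λ.0) (λ.0) (λ.λ.λ.1) ((λ.λ.λ.λ.1) (λ.λ.λ.λ.1)) (λ.(λ.λ.λ.1) 0)
  →2  (λ.0) (λ.λ.λ.1) ((λ.λ.λ.λ.1) (λ.λ.λ.λ.1)) (λ.(λ.λ.λ.1) 0)
  →3  (λ.λ.λ.1) ((λ.λ.λ.λ.1) (λ.λ.λ.λ.1)) (λ.(λ.λ.λ.1) 0)
  →4  (λ.λ.1) (λ.(λ.λ.λ.1) 0)
  →5  λ.λ.(λ.λ.λ.1) 0
  →6  λ.λ.λ.λ.1

Answer: after 6 steps: λ.λ.λ.λ.1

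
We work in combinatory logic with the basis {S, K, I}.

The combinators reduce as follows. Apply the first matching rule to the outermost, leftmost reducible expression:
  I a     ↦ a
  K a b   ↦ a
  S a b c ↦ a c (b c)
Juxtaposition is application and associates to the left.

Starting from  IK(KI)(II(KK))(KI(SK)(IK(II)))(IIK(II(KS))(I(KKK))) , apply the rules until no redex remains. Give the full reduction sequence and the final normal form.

  start: IK(KI)(II(KK))(KI(SK)(IK(II)))(IIK(II(KS))(I(KKK)))
  [1] K(KI)(II(KK))(KI(SK)(IK(II)))(IIK(II(KS))(I(KKK)))
  [2] KI(KI(SK)(IK(II)))(IIK(II(KS))(I(KKK)))
  [3] I(IIK(II(KS))(I(KKK)))
  [4] IIK(II(KS))(I(KKK))
  [5] IK(II(KS))(I(KKK))
  [6] K(II(KS))(I(KKK))
  [7] II(KS)
  [8] I(KS)
  [9] KS

Answer: normal form = KS  (in 9 steps)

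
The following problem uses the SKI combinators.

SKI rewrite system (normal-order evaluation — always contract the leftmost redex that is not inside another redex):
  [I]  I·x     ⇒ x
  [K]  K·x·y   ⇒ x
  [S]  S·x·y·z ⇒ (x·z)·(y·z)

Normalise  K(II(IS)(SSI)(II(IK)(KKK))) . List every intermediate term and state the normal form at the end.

  start: K(II(IS)(SSI)(II(IK)(KKK)))
  →1  K(I(IS)(SSI)(II(IK)(KKK)))
  →2  K(IS(SSI)(II(IK)(KKK)))
  →3  K(S(SSI)(II(IK)(KKK)))
  →4  K(S(SSI)(I(IK)(KKK)))
  →5  K(S(SSI)(IK(KKK)))
  →6  K(S(SSI)(K(KKK)))
  →7  K(S(SSI)(KK))

Answer: normal form = K(S(SSI)(KK))  (in 7 steps)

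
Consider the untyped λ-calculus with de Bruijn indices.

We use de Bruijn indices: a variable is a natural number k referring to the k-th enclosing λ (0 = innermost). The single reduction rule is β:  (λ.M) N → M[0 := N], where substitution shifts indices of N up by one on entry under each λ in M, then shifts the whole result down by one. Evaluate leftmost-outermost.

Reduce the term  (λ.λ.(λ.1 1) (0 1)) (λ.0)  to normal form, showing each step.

  start: (λ.λ.(λ.1 1) (0 1)) (λ.0)
  →1  λ.(λ.1 1) (0 (λ.0))
  →2  λ.0 0

Answer: normal form = λ.0 0  (in 2 steps)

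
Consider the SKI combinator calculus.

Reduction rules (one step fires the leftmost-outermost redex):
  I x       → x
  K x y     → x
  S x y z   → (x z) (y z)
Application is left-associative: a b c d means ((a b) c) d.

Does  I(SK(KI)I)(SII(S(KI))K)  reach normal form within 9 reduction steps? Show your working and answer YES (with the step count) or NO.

  start: I(SK(KI)I)(SII(S(KI))K)
  [1] SK(KI)I(SII(S(KI))K)
  [2] KI(KII)(SII(S(KI))K)
  [3] I(SII(S(KI))K)
  [4] SII(S(KI))K
  [5] I(S(KI))(I(S(KI)))K
  [6] S(KI)(I(S(KI)))K
  [7] KIK(I(S(KI))K)
  [8] I(I(S(KI))K)
  [9] I(S(KI))K

Answer: NO — after 9 steps the term is I(S(KI))K, not yet normal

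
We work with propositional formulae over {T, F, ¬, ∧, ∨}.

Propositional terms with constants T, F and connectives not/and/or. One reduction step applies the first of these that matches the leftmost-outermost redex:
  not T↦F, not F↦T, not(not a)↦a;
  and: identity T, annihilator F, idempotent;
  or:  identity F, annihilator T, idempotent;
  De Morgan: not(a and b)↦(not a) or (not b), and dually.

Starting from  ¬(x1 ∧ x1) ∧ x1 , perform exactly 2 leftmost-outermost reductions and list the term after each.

  start: ¬(x1 ∧ x1) ∧ x1
  →1  (¬x1 ∨ ¬x1) ∧ x1
  →2  ¬x1 ∧ x1

Answer: after 2 steps: ¬x1 ∧ x1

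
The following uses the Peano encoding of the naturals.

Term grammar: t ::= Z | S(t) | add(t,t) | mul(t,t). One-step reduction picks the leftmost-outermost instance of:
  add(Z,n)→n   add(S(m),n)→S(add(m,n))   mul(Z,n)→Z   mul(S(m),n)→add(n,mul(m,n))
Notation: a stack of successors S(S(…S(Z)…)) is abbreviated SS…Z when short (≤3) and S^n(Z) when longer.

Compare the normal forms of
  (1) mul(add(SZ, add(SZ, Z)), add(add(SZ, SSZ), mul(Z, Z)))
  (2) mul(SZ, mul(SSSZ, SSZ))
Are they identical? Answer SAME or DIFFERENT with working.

Answer: SAME — A ⇓ S^6(Z), B ⇓ S^6(Z)

Derivation:
Term A:
  start: mul(add(SZ, add(SZ, Z)), add(add(SZ, SSZ), mul(Z, Z)))
  step 1: mul(S(add(Z, add(SZ, Z))), add(add(SZ, SSZ), mul(Z, Z)))
  step 2: add(add(add(SZ, SSZ), mul(Z, Z)), mul(add(Z, add(SZ, Z)), add(add(SZ, SSZ), mul(Z, Z))))
  step 3: add(add(S(add(Z, SSZ)), mul(Z, Z)), mul(add(Z, add(SZ, Z)), add(add(SZ, SSZ), mul(Z, Z))))
  step 4: add(S(add(add(Z, SSZ), mul(Z, Z))), mul(add(Z, add(SZ, Z)), add(add(SZ, SSZ), mul(Z, Z))))
  step 5: S(add(add(add(Z, SSZ), mul(Z, Z)), mul(add(Z, add(SZ, Z)), add(add(SZ, SSZ), mul(Z, Z)))))
  step 6: S(add(add(SSZ, mul(Z, Z)), mul(add(Z, add(SZ, Z)), add(add(SZ, SSZ), mul(Z, Z)))))
  step 7: S(add(S(add(SZ, mul(Z, Z))), mul(add(Z, add(SZ, Z)), add(add(SZ, SSZ), mul(Z, Z)))))
  step 8: S(S(add(add(SZ, mul(Z, Z)), mul(add(Z, add(SZ, Z)), add(add(SZ, SSZ), mul(Z, Z))))))
  step 9: S(S(add(S(add(Z, mul(Z, Z))), mul(add(Z, add(SZ, Z)), add(add(SZ, SSZ), mul(Z, Z))))))
  step 10: S(S(S(add(add(Z, mul(Z, Z)), mul(add(Z, add(SZ, Z)), add(add(SZ, SSZ), mul(Z, Z)))))))
  step 11: S(S(S(add(mul(Z, Z), mul(add(Z, add(SZ, Z)), add(add(SZ, SSZ), mul(Z, Z)))))))
  step 12: S(S(S(add(Z, mul(add(Z, add(SZ, Z)), add(add(SZ, SSZ), mul(Z, Z)))))))
  step 13: S(S(S(mul(add(Z, add(SZ, Z)), add(add(SZ, SSZ), mul(Z, Z))))))
  step 14: S(S(S(mul(add(SZ, Z), add(add(SZ, SSZ), mul(Z, Z))))))
  step 15: S(S(S(mul(S(add(Z, Z)), add(add(SZ, SSZ), mul(Z, Z))))))
  step 16: S(S(S(add(add(add(SZ, SSZ), mul(Z, Z)), mul(add(Z, Z), add(add(SZ, SSZ), mul(Z, Z)))))))
  step 17: S(S(S(add(add(S(add(Z, SSZ)), mul(Z, Z)), mul(add(Z, Z), add(add(SZ, SSZ), mul(Z, Z)))))))
  step 18: S(S(S(add(S(add(add(Z, SSZ), mul(Z, Z))), mul(add(Z, Z), add(add(SZ, SSZ), mul(Z, Z)))))))
  step 19: S(S(S(S(add(add(add(Z, SSZ), mul(Z, Z)), mul(add(Z, Z), add(add(SZ, SSZ), mul(Z, Z))))))))
  step 20: S(S(S(S(add(add(SSZ, mul(Z, Z)), mul(add(Z, Z), add(add(SZ, SSZ), mul(Z, Z))))))))
  step 21: S(S(S(S(add(S(add(SZ, mul(Z, Z))), mul(add(Z, Z), add(add(SZ, SSZ), mul(Z, Z))))))))
  step 22: S(S(S(S(S(add(add(SZ, mul(Z, Z)), mul(add(Z, Z), add(add(SZ, SSZ), mul(Z, Z)))))))))
  step 23: S(S(S(S(S(add(S(add(Z, mul(Z, Z))), mul(add(Z, Z), add(add(SZ, SSZ), mul(Z, Z)))))))))
  step 24: S(S(S(S(S(S(add(add(Z, mul(Z, Z)), mul(add(Z, Z), add(add(SZ, SSZ), mul(Z, Z))))))))))
  step 25: S(S(S(S(S(S(add(mul(Z, Z), mul(add(Z, Z), add(add(SZ, SSZ), mul(Z, Z))))))))))
  step 26: S(S(S(S(S(S(add(Z, mul(add(Z, Z), add(add(SZ, SSZ), mul(Z, Z))))))))))
  step 27: S(S(S(S(S(S(mul(add(Z, Z), add(add(SZ, SSZ), mul(Z, Z)))))))))
  step 28: S(S(S(S(S(S(mul(Z, add(add(SZ, SSZ), mul(Z, Z)))))))))
  step 29: S^6(Z)

Term B:
  start: mul(SZ, mul(SSSZ, SSZ))
  step 1: add(mul(SSSZ, SSZ), mul(Z, mul(SSSZ, SSZ)))
  step 2: add(add(SSZ, mul(SSZ, SSZ)), mul(Z, mul(SSSZ, SSZ)))
  step 3: add(S(add(SZ, mul(SSZ, SSZ))), mul(Z, mul(SSSZ, SSZ)))
  step 4: S(add(add(SZ, mul(SSZ, SSZ)), mul(Z, mul(SSSZ, SSZ))))
  step 5: S(add(S(add(Z, mul(SSZ, SSZ))), mul(Z, mul(SSSZ, SSZ))))
  step 6: S(S(add(add(Z, mul(SSZ, SSZ)), mul(Z, mul(SSSZ, SSZ)))))
  step 7: S(S(add(mul(SSZ, SSZ), mul(Z, mul(SSSZ, SSZ)))))
  step 8: S(S(add(add(SSZ, mul(SZ, SSZ)), mul(Z, mul(SSSZ, SSZ)))))
  step 9: S(S(add(S(add(SZ, mul(SZ, SSZ))), mul(Z, mul(SSSZ, SSZ)))))
  step 10: S(S(S(add(add(SZ, mul(SZ, SSZ)), mul(Z, mul(SSSZ, SSZ))))))
  step 11: S(S(S(add(S(add(Z, mul(SZ, SSZ))), mul(Z, mul(SSSZ, SSZ))))))
  step 12: S(S(S(S(add(add(Z, mul(SZ, SSZ)), mul(Z, mul(SSSZ, SSZ)))))))
  step 13: S(S(S(S(add(mul(SZ, SSZ), mul(Z, mul(SSSZ, SSZ)))))))
  step 14: S(S(S(S(add(add(SSZ, mul(Z, SSZ)), mul(Z, mul(SSSZ, SSZ)))))))
  step 15: S(S(S(S(add(S(add(SZ, mul(Z, SSZ))), mul(Z, mul(SSSZ, SSZ)))))))
  step 16: S(S(S(S(S(add(add(SZ, mul(Z, SSZ)), mul(Z, mul(SSSZ, SSZ))))))))
  step 17: S(S(S(S(S(add(S(add(Z, mul(Z, SSZ))), mul(Z, mul(SSSZ, SSZ))))))))
  step 18: S(S(S(S(S(S(add(add(Z, mul(Z, SSZ)), mul(Z, mul(SSSZ, SSZ)))))))))
  step 19: S(S(S(S(S(S(add(mul(Z, SSZ), mul(Z, mul(SSSZ, SSZ)))))))))
  step 20: S(S(S(S(S(S(add(Z, mul(Z, mul(SSSZ, SSZ)))))))))
  step 21: S(S(S(S(S(S(mul(Z, mul(SSSZ, SSZ))))))))
  step 22: S^6(Z)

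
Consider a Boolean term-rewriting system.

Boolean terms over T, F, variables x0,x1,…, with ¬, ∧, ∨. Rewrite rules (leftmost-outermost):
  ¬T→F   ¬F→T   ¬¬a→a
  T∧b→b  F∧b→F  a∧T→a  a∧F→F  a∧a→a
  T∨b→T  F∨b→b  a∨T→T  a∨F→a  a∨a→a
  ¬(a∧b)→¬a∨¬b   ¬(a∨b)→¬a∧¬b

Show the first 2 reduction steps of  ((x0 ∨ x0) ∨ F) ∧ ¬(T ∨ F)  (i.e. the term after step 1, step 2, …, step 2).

  start: ((x0 ∨ x0) ∨ F) ∧ ¬(T ∨ F)
  →1  (x0 ∨ x0) ∧ ¬(T ∨ F)
  →2  x0 ∧ ¬(T ∨ F)

Answer: after 2 steps: x0 ∧ ¬(T ∨ F)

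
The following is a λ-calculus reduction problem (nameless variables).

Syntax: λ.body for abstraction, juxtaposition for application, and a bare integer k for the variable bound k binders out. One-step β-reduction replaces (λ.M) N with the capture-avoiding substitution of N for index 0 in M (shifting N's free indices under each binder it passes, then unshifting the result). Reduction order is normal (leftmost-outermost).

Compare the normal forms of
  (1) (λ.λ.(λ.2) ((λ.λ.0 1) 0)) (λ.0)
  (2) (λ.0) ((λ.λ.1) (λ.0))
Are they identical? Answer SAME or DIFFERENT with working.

Answer: SAME — A ⇓ λ.λ.0, B ⇓ λ.λ.0

Derivation:
Term A:
  start: (λ.λ.(λ.2) ((λ.λ.0 1) 0)) (λ.0)
  step 1: λ.(λ.λ.0) ((λ.λ.0 1) 0)
  step 2: λ.λ.0

Term B:
  start: (λ.0) ((λ.λ.1) (λ.0))
  step 1: (λ.λ.1) (λ.0)
  step 2: λ.λ.0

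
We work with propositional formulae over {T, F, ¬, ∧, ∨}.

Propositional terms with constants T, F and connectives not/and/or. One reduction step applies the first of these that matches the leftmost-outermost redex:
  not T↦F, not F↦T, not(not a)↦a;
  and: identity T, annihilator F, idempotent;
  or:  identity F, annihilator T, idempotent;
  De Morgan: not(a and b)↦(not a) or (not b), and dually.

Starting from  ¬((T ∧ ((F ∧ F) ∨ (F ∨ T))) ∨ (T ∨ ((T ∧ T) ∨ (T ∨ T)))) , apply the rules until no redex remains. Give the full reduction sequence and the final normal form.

  start: ¬((T ∧ ((F ∧ F) ∨ (F ∨ T))) ∨ (T ∨ ((T ∧ T) ∨ (T ∨ T))))
  step 1: ¬(T ∧ ((F ∧ F) ∨ (F ∨ T))) ∧ ¬(T ∨ ((T ∧ T) ∨ (T ∨ T)))
  step 2: (¬T ∨ ¬((F ∧ F) ∨ (F ∨ T))) ∧ ¬(T ∨ ((T ∧ T) ∨ (T ∨ T)))
  step 3: (F ∨ ¬((F ∧ F) ∨ (F ∨ T))) ∧ ¬(T ∨ ((T ∧ T) ∨ (T ∨ T)))
  step 4: ¬((F ∧ F) ∨ (F ∨ T)) ∧ ¬(T ∨ ((T ∧ T) ∨ (T ∨ T)))
  step 5: (¬(F ∧ F) ∧ ¬(F ∨ T)) ∧ ¬(T ∨ ((T ∧ T) ∨ (T ∨ T)))
  step 6: ((¬F ∨ ¬F) ∧ ¬(F ∨ T)) ∧ ¬(T ∨ ((T ∧ T) ∨ (T ∨ T)))
  step 7: (¬F ∧ ¬(F ∨ T)) ∧ ¬(T ∨ ((T ∧ T) ∨ (T ∨ T)))
  step 8: (T ∧ ¬(F ∨ T)) ∧ ¬(T ∨ ((T ∧ T) ∨ (T ∨ T)))
  step 9: ¬(F ∨ T) ∧ ¬(T ∨ ((T ∧ T) ∨ (T ∨ T)))
  step 10: (¬F ∧ ¬T) ∧ ¬(T ∨ ((T ∧ T) ∨ (T ∨ T)))
  step 11: (T ∧ ¬T) ∧ ¬(T ∨ ((T ∧ T) ∨ (T ∨ T)))
  step 12: ¬T ∧ ¬(T ∨ ((T ∧ T) ∨ (T ∨ T)))
  step 13: F ∧ ¬(T ∨ ((T ∧ T) ∨ (T ∨ T)))
  step 14: F

Answer: normal form = F  (in 14 steps)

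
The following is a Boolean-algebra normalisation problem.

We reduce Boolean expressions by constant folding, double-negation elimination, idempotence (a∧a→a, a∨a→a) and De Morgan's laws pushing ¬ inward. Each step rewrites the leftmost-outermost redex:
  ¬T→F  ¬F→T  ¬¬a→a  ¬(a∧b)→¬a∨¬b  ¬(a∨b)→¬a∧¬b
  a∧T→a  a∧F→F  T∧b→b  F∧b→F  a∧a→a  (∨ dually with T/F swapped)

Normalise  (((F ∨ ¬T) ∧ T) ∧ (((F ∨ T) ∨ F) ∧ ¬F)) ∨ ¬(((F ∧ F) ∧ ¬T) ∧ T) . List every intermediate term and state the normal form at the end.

  start: (((F ∨ ¬T) ∧ T) ∧ (((F ∨ T) ∨ F) ∧ ¬F)) ∨ ¬(((F ∧ F) ∧ ¬T) ∧ T)
  step 1: ((F ∨ ¬T) ∧ (((F ∨ T) ∨ F) ∧ ¬F)) ∨ ¬(((F ∧ F) ∧ ¬T) ∧ T)
  step 2: (¬T ∧ (((F ∨ T) ∨ F) ∧ ¬F)) ∨ ¬(((F ∧ F) ∧ ¬T) ∧ T)
  step 3: (F ∧ (((F ∨ T) ∨ F) ∧ ¬F)) ∨ ¬(((F ∧ F) ∧ ¬T) ∧ T)
  step 4: F ∨ ¬(((F ∧ F) ∧ ¬T) ∧ T)
  step 5: ¬(((F ∧ F) ∧ ¬T) ∧ T)
  step 6: ¬((F ∧ F) ∧ ¬T) ∨ ¬T
  step 7: (¬(F ∧ F) ∨ ¬¬T) ∨ ¬T
  step 8: ((¬F ∨ ¬F) ∨ ¬¬T) ∨ ¬T
  step 9: (¬F ∨ ¬¬T) ∨ ¬T
  step 10: (T ∨ ¬¬T) ∨ ¬T
  step 11: T ∨ ¬T
  step 12: T

Answer: normal form = T  (in 12 steps)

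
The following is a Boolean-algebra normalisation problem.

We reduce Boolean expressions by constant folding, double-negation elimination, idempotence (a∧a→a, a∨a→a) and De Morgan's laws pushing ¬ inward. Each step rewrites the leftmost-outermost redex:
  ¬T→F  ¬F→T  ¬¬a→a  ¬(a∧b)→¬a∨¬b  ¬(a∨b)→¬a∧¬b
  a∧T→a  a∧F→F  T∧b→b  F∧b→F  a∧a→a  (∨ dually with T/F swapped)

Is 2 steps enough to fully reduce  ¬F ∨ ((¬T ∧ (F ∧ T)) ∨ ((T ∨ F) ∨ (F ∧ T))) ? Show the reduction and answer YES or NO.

  start: ¬F ∨ ((¬T ∧ (F ∧ T)) ∨ ((T ∨ F) ∨ (F ∧ T)))
  step 1: T ∨ ((¬T ∧ (F ∧ T)) ∨ ((T ∨ F) ∨ (F ∧ T)))
  step 2: T

Answer: YES — reaches normal form T in 2 ≤ 2 steps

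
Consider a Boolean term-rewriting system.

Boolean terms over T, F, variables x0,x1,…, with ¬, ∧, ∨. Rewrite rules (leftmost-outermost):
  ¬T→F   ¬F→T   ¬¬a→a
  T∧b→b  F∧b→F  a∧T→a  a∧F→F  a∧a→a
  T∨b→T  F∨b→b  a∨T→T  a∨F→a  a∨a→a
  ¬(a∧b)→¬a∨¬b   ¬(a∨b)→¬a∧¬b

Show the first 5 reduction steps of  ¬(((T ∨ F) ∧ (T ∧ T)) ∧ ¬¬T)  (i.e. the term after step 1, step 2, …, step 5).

  start: ¬(((T ∨ F) ∧ (T ∧ T)) ∧ ¬¬T)
  [1] ¬((T ∨ F) ∧ (T ∧ T)) ∨ ¬¬¬T
  [2] (¬(T ∨ F) ∨ ¬(T ∧ T)) ∨ ¬¬¬T
  [3] ((¬T ∧ ¬F) ∨ ¬(T ∧ T)) ∨ ¬¬¬T
  [4] ((F ∧ ¬F) ∨ ¬(T ∧ T)) ∨ ¬¬¬T
  [5] (F ∨ ¬(T ∧ T)) ∨ ¬¬¬T

Answer: after 5 steps: (F ∨ ¬(T ∧ T)) ∨ ¬¬¬T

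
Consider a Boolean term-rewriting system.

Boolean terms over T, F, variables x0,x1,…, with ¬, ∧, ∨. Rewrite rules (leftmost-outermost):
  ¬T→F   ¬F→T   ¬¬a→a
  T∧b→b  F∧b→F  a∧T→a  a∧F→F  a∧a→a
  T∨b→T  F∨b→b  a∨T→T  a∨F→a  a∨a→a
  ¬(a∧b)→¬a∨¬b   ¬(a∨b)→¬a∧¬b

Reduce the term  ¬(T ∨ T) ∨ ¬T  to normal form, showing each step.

  start: ¬(T ∨ T) ∨ ¬T
  [1] (¬T ∧ ¬T) ∨ ¬T
  [2] ¬T ∨ ¬T
  [3] ¬T
  [4] F

Answer: normal form = F  (in 4 steps)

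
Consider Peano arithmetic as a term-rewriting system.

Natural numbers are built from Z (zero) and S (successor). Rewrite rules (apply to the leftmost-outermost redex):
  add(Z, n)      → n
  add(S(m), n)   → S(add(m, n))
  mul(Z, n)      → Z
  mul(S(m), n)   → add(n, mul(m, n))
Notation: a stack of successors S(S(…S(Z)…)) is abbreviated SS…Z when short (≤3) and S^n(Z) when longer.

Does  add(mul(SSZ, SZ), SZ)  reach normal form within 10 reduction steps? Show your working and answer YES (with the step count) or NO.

Answer: YES — reaches normal form SSSZ in 10 ≤ 10 steps

Derivation:
  start: add(mul(SSZ, SZ), SZ)
  [1] add(add(SZ, mul(SZ, SZ)), SZ)
  [2] add(S(add(Z, mul(SZ, SZ))), SZ)
  [3] S(add(add(Z, mul(SZ, SZ)), SZ))
  [4] S(add(mul(SZ, SZ), SZ))
  [5] S(add(add(SZ, mul(Z, SZ)), SZ))
  [6] S(add(S(add(Z, mul(Z, SZ))), SZ))
  [7] S(S(add(add(Z, mul(Z, SZ)), SZ)))
  [8] S(S(add(mul(Z, SZ), SZ)))
  [9] S(S(add(Z, SZ)))
  [10] SSSZ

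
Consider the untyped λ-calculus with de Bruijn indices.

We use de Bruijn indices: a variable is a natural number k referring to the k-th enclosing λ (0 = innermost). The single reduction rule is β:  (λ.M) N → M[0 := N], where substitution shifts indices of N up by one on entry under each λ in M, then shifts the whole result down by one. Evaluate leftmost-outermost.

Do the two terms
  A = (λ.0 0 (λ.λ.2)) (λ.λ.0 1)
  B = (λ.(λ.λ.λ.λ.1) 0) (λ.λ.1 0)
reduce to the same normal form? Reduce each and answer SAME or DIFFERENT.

Term A:
  start: (λ.0 0 (λ.λ.2)) (λ.λ.0 1)
  [1] (λ.λ.0 1) (λ.λ.0 1) (λ.λ.λ.λ.0 1)
  [2] (λ.0 (λ.λ.0 1)) (λ.λ.λ.λ.0 1)
  [3] (λ.λ.λ.λ.0 1) (λ.λ.0 1)
  [4] λ.λ.λ.0 1

Term B:
  start: (λ.(λ.λ.λ.λ.1) 0) (λ.λ.1 0)
  [1] (λ.λ.λ.λ.1) (λ.λ.1 0)
  [2] λ.λ.λ.1

Answer: DIFFERENT — A ⇓ λ.λ.λ.0 1, B ⇓ λ.λ.λ.1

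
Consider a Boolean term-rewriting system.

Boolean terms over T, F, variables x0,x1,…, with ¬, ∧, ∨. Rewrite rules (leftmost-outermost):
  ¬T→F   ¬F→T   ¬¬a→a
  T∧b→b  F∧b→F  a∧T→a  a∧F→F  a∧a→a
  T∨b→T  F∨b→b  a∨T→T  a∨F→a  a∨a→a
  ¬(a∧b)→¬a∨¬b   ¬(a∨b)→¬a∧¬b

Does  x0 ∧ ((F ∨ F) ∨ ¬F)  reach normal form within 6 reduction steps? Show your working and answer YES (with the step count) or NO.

Answer: YES — reaches normal form x0 in 4 ≤ 6 steps

Reduction:
  start: x0 ∧ ((F ∨ F) ∨ ¬F)
  →1  x0 ∧ (F ∨ ¬F)
  →2  x0 ∧ ¬F
  →3  x0 ∧ T
  →4  x0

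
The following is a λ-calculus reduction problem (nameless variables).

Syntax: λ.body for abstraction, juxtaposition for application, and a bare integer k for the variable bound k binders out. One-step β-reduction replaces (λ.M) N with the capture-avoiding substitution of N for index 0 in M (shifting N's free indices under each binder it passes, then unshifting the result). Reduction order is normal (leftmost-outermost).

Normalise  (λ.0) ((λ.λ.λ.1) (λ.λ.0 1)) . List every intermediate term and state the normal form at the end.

  start: (λ.0) ((λ.λ.λ.1) (λ.λ.0 1))
  →1  (λ.λ.λ.1) (λ.λ.0 1)
  →2  λ.λ.1

Answer: normal form = λ.λ.1  (in 2 steps)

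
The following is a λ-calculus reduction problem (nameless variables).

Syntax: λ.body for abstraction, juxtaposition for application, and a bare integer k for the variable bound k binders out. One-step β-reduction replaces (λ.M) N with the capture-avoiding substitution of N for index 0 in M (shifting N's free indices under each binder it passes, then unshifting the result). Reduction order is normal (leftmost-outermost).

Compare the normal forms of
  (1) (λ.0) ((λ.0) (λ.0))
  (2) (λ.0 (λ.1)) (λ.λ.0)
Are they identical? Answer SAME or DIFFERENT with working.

Term A:
  start: (λ.0) ((λ.0) (λ.0))
  →1  (λ.0) (λ.0)
  →2  λ.0

Term B:
  start: (λ.0 (λ.1)) (λ.λ.0)
  →1  (λ.λ.0) (λ.λ.λ.0)
  →2  λ.0

Answer: SAME — A ⇓ λ.0, B ⇓ λ.0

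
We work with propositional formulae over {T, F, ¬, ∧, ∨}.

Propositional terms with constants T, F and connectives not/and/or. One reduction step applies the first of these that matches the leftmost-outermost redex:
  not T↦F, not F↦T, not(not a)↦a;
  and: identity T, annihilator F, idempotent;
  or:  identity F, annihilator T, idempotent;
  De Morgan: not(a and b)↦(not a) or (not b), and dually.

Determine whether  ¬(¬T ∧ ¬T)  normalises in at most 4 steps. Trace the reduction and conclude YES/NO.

  start: ¬(¬T ∧ ¬T)
  →1  ¬¬T ∨ ¬¬T
  →2  ¬¬T
  →3  T

Answer: YES — reaches normal form T in 3 ≤ 4 steps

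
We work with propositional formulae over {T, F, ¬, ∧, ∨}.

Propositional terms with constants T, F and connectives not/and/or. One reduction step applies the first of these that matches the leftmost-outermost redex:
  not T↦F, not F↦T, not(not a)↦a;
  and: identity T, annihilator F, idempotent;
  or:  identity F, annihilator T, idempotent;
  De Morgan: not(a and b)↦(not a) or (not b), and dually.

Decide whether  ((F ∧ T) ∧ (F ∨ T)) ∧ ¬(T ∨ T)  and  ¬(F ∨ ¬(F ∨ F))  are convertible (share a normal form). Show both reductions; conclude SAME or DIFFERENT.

Term A:
  start: ((F ∧ T) ∧ (F ∨ T)) ∧ ¬(T ∨ T)
  [1] (F ∧ (F ∨ T)) ∧ ¬(T ∨ T)
  [2] F ∧ ¬(T ∨ T)
  [3] F

Term B:
  start: ¬(F ∨ ¬(F ∨ F))
  [1] ¬F ∧ ¬¬(F ∨ F)
  [2] T ∧ ¬¬(F ∨ F)
  [3] ¬¬(F ∨ F)
  [4] F ∨ F
  [5] F

Answer: SAME — A ⇓ F, B ⇓ F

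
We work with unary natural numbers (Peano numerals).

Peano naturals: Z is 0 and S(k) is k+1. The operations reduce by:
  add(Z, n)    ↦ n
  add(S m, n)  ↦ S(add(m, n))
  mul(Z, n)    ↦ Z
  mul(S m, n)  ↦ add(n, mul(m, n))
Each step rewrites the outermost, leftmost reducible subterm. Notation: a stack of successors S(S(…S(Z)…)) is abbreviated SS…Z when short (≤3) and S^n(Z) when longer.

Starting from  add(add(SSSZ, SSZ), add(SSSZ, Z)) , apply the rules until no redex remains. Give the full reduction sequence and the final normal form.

  start: add(add(SSSZ, SSZ), add(SSSZ, Z))
  →1  add(S(add(SSZ, SSZ)), add(SSSZ, Z))
  →2  S(add(add(SSZ, SSZ), add(SSSZ, Z)))
  →3  S(add(S(add(SZ, SSZ)), add(SSSZ, Z)))
  →4  S(S(add(add(SZ, SSZ), add(SSSZ, Z))))
  →5  S(S(add(S(add(Z, SSZ)), add(SSSZ, Z))))
  →6  S(S(S(add(add(Z, SSZ), add(SSSZ, Z)))))
  →7  S(S(S(add(SSZ, add(SSSZ, Z)))))
  →8  S(S(S(S(add(SZ, add(SSSZ, Z))))))
  →9  S(S(S(S(S(add(Z, add(SSSZ, Z)))))))
  →10  S(S(S(S(S(add(SSSZ, Z))))))
  →11  S(S(S(S(S(S(add(SSZ, Z)))))))
  →12  S(S(S(S(S(S(S(add(SZ, Z))))))))
  →13  S(S(S(S(S(S(S(S(add(Z, Z)))))))))
  →14  S^8(Z)

Answer: normal form = S^8(Z)  (in 14 steps)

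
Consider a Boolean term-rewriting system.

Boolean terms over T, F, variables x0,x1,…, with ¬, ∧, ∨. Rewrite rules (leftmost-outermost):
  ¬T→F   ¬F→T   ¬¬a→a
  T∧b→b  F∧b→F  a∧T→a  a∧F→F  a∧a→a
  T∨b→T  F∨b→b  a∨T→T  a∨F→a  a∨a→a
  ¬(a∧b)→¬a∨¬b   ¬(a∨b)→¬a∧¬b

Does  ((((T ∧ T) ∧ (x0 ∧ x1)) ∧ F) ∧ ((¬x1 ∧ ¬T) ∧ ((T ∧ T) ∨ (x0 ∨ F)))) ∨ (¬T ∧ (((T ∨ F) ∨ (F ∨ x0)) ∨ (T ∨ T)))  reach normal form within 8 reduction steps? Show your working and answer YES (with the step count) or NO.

Answer: YES — reaches normal form F in 5 ≤ 8 steps

Working:
  start: ((((T ∧ T) ∧ (x0 ∧ x1)) ∧ F) ∧ ((¬x1 ∧ ¬T) ∧ ((T ∧ T) ∨ (x0 ∨ F)))) ∨ (¬T ∧ (((T ∨ F) ∨ (F ∨ x0)) ∨ (T ∨ T)))
  →1  (F ∧ ((¬x1 ∧ ¬T) ∧ ((T ∧ T) ∨ (x0 ∨ F)))) ∨ (¬T ∧ (((T ∨ F) ∨ (F ∨ x0)) ∨ (T ∨ T)))
  →2  F ∨ (¬T ∧ (((T ∨ F) ∨ (F ∨ x0)) ∨ (T ∨ T)))
  →3  ¬T ∧ (((T ∨ F) ∨ (F ∨ x0)) ∨ (T ∨ T))
  →4  F ∧ (((T ∨ F) ∨ (F ∨ x0)) ∨ (T ∨ T))
  →5  F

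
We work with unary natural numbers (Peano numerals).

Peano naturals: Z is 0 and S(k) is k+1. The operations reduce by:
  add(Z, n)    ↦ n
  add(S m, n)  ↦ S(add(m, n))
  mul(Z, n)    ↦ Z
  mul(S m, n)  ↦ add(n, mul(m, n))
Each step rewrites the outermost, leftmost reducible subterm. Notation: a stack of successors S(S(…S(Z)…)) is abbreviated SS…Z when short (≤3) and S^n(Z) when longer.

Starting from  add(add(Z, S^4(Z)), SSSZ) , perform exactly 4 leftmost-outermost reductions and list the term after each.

  start: add(add(Z, S^4(Z)), SSSZ)
  step 1: add(S^4(Z), SSSZ)
  step 2: S(add(SSSZ, SSSZ))
  step 3: S(S(add(SSZ, SSSZ)))
  step 4: S(S(S(add(SZ, SSSZ))))

Answer: after 4 steps: S(S(S(add(SZ, SSSZ))))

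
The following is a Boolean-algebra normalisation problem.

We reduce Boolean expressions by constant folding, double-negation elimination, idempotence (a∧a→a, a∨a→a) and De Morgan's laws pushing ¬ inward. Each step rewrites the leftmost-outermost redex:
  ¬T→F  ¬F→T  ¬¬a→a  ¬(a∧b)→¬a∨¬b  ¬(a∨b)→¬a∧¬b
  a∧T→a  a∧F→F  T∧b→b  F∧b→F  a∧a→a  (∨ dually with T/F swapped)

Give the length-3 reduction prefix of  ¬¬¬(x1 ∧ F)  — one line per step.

  start: ¬¬¬(x1 ∧ F)
  [1] ¬(x1 ∧ F)
  [2] ¬x1 ∨ ¬F
  [3] ¬x1 ∨ T

Answer: after 3 steps: ¬x1 ∨ T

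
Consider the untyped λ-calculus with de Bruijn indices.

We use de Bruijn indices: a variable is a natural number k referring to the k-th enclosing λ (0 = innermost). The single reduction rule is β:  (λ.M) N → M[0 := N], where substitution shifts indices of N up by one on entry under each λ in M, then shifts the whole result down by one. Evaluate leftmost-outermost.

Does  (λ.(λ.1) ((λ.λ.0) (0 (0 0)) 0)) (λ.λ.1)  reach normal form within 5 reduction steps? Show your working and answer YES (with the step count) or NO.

Answer: YES — reaches normal form λ.λ.1 in 2 ≤ 5 steps

Reduction:
  start: (λ.(λ.1) ((λ.λ.0) (0 (0 0)) 0)) (λ.λ.1)
  step 1: (λ.λ.λ.1) ((λ.λ.0) ((λ.λ.1) ((λ.λ.1) (λ.λ.1))) (λ.λ.1))
  step 2: λ.λ.1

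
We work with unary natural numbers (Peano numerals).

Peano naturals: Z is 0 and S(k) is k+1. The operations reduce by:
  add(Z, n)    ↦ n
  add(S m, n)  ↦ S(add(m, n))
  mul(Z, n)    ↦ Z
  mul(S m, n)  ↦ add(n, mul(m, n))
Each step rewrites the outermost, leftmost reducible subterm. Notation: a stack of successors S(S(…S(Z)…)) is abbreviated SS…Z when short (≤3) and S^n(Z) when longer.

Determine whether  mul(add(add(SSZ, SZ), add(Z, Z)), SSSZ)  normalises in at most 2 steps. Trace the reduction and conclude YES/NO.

Answer: NO — after 2 steps the term is mul(S(add(add(SZ, SZ), add(Z, Z))), SSSZ), not yet normal

Reduction:
  start: mul(add(add(SSZ, SZ), add(Z, Z)), SSSZ)
  step 1: mul(add(S(add(SZ, SZ)), add(Z, Z)), SSSZ)
  step 2: mul(S(add(add(SZ, SZ), add(Z, Z))), SSSZ)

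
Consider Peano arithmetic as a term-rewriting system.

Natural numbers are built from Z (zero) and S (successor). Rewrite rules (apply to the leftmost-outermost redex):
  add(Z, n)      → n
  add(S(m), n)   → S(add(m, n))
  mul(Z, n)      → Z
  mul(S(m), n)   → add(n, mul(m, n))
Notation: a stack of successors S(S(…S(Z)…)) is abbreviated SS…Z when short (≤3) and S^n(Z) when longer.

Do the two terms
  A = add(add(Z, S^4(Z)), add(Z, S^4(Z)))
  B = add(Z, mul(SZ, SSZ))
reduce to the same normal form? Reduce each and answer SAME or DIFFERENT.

Term A:
  start: add(add(Z, S^4(Z)), add(Z, S^4(Z)))
  →1  add(S^4(Z), add(Z, S^4(Z)))
  →2  S(add(SSSZ, add(Z, S^4(Z))))
  →3  S(S(add(SSZ, add(Z, S^4(Z)))))
  →4  S(S(S(add(SZ, add(Z, S^4(Z))))))
  →5  S(S(S(S(add(Z, add(Z, S^4(Z)))))))
  →6  S(S(S(S(add(Z, S^4(Z))))))
  →7  S^8(Z)

Term B:
  start: add(Z, mul(SZ, SSZ))
  →1  mul(SZ, SSZ)
  →2  add(SSZ, mul(Z, SSZ))
  →3  S(add(SZ, mul(Z, SSZ)))
  →4  S(S(add(Z, mul(Z, SSZ))))
  →5  S(S(mul(Z, SSZ)))
  →6  SSZ

Answer: DIFFERENT — A ⇓ S^8(Z), B ⇓ SSZ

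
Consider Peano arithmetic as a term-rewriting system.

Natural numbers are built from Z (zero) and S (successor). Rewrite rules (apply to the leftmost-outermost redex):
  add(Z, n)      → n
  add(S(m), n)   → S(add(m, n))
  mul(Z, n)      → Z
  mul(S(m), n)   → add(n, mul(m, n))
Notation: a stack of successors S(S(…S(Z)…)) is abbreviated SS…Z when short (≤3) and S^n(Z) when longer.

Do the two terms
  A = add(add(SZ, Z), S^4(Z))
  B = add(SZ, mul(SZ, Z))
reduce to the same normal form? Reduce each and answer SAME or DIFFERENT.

Term A:
  start: add(add(SZ, Z), S^4(Z))
  [1] add(S(add(Z, Z)), S^4(Z))
  [2] S(add(add(Z, Z), S^4(Z)))
  [3] S(add(Z, S^4(Z)))
  [4] S^5(Z)

Term B:
  start: add(SZ, mul(SZ, Z))
  [1] S(add(Z, mul(SZ, Z)))
  [2] S(mul(SZ, Z))
  [3] S(add(Z, mul(Z, Z)))
  [4] S(mul(Z, Z))
  [5] SZ

Answer: DIFFERENT — A ⇓ S^5(Z), B ⇓ SZ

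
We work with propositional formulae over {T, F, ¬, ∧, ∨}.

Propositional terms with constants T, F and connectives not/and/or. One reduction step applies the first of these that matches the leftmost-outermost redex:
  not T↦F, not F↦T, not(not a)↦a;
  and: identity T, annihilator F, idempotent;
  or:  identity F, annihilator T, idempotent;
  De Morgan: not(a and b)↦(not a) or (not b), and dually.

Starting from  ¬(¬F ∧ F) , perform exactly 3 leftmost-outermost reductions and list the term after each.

  start: ¬(¬F ∧ F)
  step 1: ¬¬F ∨ ¬F
  step 2: F ∨ ¬F
  step 3: ¬F

Answer: after 3 steps: ¬F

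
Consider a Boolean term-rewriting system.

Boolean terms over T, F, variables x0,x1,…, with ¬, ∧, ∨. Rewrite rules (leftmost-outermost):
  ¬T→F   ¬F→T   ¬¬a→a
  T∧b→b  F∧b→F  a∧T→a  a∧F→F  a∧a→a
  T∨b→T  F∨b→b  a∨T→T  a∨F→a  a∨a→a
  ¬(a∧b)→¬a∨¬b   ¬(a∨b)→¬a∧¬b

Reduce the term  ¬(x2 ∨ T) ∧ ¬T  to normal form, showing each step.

Answer: normal form = F  (in 4 steps)

Reduction:
  start: ¬(x2 ∨ T) ∧ ¬T
  step 1: (¬x2 ∧ ¬T) ∧ ¬T
  step 2: (¬x2 ∧ F) ∧ ¬T
  step 3: F ∧ ¬T
  step 4: F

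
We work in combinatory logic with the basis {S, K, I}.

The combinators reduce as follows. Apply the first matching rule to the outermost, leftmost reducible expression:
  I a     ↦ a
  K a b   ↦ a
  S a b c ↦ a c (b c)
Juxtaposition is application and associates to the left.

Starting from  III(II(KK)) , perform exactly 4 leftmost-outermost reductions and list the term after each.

  start: III(II(KK))
  step 1: II(II(KK))
  step 2: I(II(KK))
  step 3: II(KK)
  step 4: I(KK)

Answer: after 4 steps: I(KK)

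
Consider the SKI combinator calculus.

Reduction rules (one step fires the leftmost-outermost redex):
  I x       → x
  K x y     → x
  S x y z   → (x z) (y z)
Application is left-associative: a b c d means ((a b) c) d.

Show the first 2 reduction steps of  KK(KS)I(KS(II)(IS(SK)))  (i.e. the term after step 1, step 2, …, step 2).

Answer: after 2 steps: I

Derivation:
  start: KK(KS)I(KS(II)(IS(SK)))
  →1  KI(KS(II)(IS(SK)))
  →2  I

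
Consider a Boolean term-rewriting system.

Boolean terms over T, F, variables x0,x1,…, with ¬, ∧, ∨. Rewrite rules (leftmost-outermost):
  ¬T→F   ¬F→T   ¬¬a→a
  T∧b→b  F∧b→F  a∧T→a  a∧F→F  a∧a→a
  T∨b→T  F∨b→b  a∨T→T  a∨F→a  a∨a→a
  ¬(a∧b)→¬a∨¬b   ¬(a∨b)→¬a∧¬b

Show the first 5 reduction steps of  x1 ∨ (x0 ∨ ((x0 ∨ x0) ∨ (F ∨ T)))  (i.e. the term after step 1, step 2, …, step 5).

Answer: after 5 steps: T

Reduction:
  start: x1 ∨ (x0 ∨ ((x0 ∨ x0) ∨ (F ∨ T)))
  →1  x1 ∨ (x0 ∨ (x0 ∨ (F ∨ T)))
  →2  x1 ∨ (x0 ∨ (x0 ∨ T))
  →3  x1 ∨ (x0 ∨ T)
  →4  x1 ∨ T
  →5  T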